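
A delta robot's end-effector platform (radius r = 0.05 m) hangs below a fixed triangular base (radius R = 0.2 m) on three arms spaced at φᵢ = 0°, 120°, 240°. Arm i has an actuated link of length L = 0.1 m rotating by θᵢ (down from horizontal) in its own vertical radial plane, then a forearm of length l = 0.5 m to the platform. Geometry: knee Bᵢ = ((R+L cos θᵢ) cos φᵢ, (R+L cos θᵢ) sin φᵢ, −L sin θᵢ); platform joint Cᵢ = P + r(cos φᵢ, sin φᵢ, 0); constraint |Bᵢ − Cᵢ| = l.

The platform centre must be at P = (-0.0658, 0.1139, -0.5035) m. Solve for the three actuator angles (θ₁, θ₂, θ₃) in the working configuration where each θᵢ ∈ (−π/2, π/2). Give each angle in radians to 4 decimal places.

θ₁ = 1.1348, θ₂ = 0.1746, θ₃ = 1.1346

arm 1 (φ=0.0°): x'=-0.0658, y'=0.1139
  A=0.2158, B=-0.5035, C=(l²−L²−A²−y'²−z²)/(2L)=-0.3653
  θ1 = atan2(B,A) + arccos(C/0.5478) = 1.1348
arm 2 (φ=120.0°): x'=0.1315, y'=0.0000
  A cos θ + B sin θ = C:  0.0185·cos θ + -0.5035·sin θ = -0.0693
  γ=atan2(-0.5035,0.0185)=-1.5341;  ψ=arccos(-0.1375)=1.7087;  θ2=γ+ψ≈0.1746
φ3=240.0° → target in arm frame (-0.0657, -0.1139)
  A=0.2157, B=-0.5035, C=(l²−L²−A²−y'²−z²)/(2L)=-0.3652
  θ3 = atan2(B,A) + arccos(C/0.5478) = 1.1346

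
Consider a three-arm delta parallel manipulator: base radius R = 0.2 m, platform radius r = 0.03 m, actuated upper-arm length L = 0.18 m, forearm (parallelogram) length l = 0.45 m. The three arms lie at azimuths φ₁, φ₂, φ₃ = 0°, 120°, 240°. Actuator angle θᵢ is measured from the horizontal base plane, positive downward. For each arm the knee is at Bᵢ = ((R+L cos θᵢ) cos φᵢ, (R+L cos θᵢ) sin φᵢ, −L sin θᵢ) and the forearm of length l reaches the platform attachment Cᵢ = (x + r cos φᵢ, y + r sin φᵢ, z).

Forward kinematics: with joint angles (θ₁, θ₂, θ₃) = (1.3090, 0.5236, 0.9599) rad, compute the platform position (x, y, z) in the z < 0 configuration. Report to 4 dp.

φ1=0.0°: virtual centre (0.2166, 0.0000, -0.1739), radius l
φ2=120.0°: virtual centre (-0.1629, 0.2822, -0.0900), radius l
arm 3 at φ=240.0°: e+L cos θ3 = 0.2732;  centre 3 = (-0.1366, -0.2366, -0.1474)
eliminate P² terms by subtracting sphere 1 from 2 and 3
linear system: -0.7591x+0.5644y = 0.0372−0.1677z; -0.7064x+-0.4733y = 0.0193−0.0528z
Cramer: x(z) = -0.0375+0.1441z;  y(z) = 0.0153-0.1034z
sphere 1 gives Az²+Bz+C=0 with A=1.0315, B=0.2713, C=-0.1074;  B²−4AC=0.5169;  roots -0.4801, 0.2170;  negative root z = -0.4801
x = -0.1067, y = 0.0650

(-0.1067, 0.0650, -0.4801)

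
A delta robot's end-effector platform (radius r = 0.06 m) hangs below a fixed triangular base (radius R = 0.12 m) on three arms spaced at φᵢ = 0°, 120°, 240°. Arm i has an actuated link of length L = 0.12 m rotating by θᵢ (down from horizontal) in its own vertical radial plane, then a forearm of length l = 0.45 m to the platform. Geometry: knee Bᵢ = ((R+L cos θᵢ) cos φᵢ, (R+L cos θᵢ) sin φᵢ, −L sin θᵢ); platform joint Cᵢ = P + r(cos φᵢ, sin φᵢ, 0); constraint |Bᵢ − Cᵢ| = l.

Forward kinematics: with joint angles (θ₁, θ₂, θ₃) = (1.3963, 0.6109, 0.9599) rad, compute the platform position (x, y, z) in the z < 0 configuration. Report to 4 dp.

(-0.1350, 0.0594, -0.5085)

arm 1 at φ=0.0°: e+L cos θ1 = 0.0808;  S1 = (0.0808, 0.0000, -0.1182)
S2 = (0.1583·cos120.0°, 0.1583·sin120.0°, -0.0688) = (-0.0791, 0.1371, -0.0688)
arm 3 at φ=240.0°: e+L cos θ3 = 0.1288;  S3 = (-0.0644, -0.1116, -0.0983)
eliminate P² terms by subtracting sphere 1 from 2 and 3
[-0.3200 0.2742 0.0987]·P = 0.0093;  [-0.2905 -0.2231 0.0398]·P = 0.0058
Cramer: x(z) = -0.0242+0.2180z;  y(z) = 0.0057-0.1056z
sphere 1 gives Az²+Bz+C=0 with A=1.0587, B=0.1894, C=-0.1775;  B²−4AC=0.7874;  roots -0.5085, 0.3297;  negative root z = -0.5085
x = -0.1350, y = 0.0594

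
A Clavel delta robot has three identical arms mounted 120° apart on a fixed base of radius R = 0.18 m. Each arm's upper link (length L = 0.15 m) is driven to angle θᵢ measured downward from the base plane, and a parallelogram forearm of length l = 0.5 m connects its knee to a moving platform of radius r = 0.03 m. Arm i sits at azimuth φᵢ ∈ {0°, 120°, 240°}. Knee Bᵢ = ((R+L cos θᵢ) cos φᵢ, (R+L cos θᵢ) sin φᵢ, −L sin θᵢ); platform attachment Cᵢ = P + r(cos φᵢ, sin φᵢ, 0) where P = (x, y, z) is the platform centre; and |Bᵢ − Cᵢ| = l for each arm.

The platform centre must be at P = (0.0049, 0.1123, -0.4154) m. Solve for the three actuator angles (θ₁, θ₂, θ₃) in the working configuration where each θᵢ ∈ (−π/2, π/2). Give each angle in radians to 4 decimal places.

θ₁ = 0.1742, θ₂ = -0.2618, θ₃ = 0.6108

arm 1 (φ=0.0°): x'=0.0049, y'=0.1123
  A cos θ + B sin θ = C:  0.1451·cos θ + -0.4154·sin θ = 0.0709
  γ=atan2(-0.4154,0.1451)=-1.2347;  ψ=arccos(0.1612)=1.4089;  θ1=γ+ψ≈0.1742
φ2=120.0° → target in arm frame (0.0948, -0.0604)
  A cos θ + B sin θ = C:  0.0552·cos θ + -0.4154·sin θ = 0.1608
  √(A²+B²)=0.4191;  θ2 = -1.4387+1.1769 ≈ -0.2618
rotate P by −φ3: (-0.0997, -0.0519, -0.4154)
  e−x'=0.2497;  (l²−L²−(e−x')²−y'²−z²)/2L = -0.0337
  θ3 = atan2(B,A) + arccos(C/0.4847) = 0.6108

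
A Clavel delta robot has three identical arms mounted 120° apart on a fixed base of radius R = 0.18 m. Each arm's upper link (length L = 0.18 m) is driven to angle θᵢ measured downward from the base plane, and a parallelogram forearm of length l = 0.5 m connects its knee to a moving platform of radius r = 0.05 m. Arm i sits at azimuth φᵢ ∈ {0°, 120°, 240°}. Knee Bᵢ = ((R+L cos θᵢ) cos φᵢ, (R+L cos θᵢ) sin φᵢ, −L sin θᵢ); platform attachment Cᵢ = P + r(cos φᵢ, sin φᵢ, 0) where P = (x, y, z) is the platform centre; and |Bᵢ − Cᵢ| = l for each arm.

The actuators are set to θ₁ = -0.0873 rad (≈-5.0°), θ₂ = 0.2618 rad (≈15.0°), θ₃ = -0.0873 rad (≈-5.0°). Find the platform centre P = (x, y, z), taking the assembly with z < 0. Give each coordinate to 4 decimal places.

arm 1 at φ=0.0°: ρ1 = 0.3093;  S1 = (0.3093, 0.0000, 0.0157)
arm 2 at φ=120.0°: ρ2 = 0.3039;  S2 = (-0.1519, 0.2632, -0.0466)
arm 3 at φ=240.0°: ρ3 = 0.3093;  S3 = (-0.1547, -0.2679, 0.0157)
eliminate P² terms by subtracting sphere 1 from 2 and 3
linear system: -0.9225x+0.5263y = -0.0014−-0.1246z; -0.9279x+-0.5357y = 0.0000−0.0000z
Cramer: x(z) = 0.0008-0.0679z;  y(z) = -0.0013+0.1176z
into |P−S₁|² = l²: 1.0184z² + 0.0102z + -0.1546 = 0;  Δ = 0.6297;  z = -0.3946 or 0.3846 → z<0 root = -0.3946
x = 0.0276, y = -0.0478

(0.0276, -0.0478, -0.3946)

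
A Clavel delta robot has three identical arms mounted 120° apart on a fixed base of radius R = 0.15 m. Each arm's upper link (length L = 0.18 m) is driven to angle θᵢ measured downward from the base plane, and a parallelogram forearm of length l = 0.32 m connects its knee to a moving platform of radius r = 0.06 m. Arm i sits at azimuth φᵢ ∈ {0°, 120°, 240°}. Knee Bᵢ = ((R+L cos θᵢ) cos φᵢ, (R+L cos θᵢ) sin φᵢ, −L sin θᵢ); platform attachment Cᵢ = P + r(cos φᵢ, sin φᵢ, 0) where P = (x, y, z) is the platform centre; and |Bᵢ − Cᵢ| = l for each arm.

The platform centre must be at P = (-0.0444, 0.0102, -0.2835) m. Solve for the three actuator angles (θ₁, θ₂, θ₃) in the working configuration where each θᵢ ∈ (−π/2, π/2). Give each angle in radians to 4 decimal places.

θ₁ = 0.6981, θ₂ = 0.3491, θ₃ = 0.4365

φ1=0.0° → target in arm frame (-0.0444, 0.0102)
  e−x'=0.1344;  (l²−L²−(e−x')²−y'²−z²)/2L = -0.0793
  θ1 = atan2(B,A) + arccos(C/0.3137) = 0.6981
φ2=120.0° → target in arm frame (0.0310, 0.0334)
  A cos θ + B sin θ = C:  0.0590·cos θ + -0.2835·sin θ = -0.0416
  θ2 = atan2(B,A) + arccos(C/0.2896) = 0.3491
φ3=240.0° → target in arm frame (0.0134, -0.0436)
  A cos θ + B sin θ = C:  0.0766·cos θ + -0.2835·sin θ = -0.0504
  γ=atan2(-0.2835,0.0766)=-1.3068;  ψ=arccos(-0.1716)=1.7432;  θ3=γ+ψ≈0.4365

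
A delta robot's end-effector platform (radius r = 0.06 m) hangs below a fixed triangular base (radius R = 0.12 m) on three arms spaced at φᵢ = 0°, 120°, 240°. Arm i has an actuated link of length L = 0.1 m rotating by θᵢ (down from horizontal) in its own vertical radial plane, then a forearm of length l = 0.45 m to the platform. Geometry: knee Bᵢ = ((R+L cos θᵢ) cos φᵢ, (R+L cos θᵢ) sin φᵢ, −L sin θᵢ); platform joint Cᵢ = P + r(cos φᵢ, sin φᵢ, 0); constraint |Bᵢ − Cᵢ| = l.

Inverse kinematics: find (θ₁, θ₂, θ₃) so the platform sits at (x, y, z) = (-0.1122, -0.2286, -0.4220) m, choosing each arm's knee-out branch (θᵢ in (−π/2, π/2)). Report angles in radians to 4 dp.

θ₁ = 1.2211, θ₂ = 1.3087, θ₃ = -0.1748

arm 1 (φ=0.0°): x'=-0.1122, y'=-0.2286
  e−x'=0.1722;  (l²−L²−(e−x')²−y'²−z²)/2L = -0.3375
  γ=atan2(-0.4220,0.1722)=-1.1834;  ψ=arccos(-0.7404)=2.4045;  θ1=γ+ψ≈1.2211
arm 2 (φ=120.0°): x'=-0.1419, y'=0.2115
  A cos θ + B sin θ = C:  0.2019·cos θ + -0.4220·sin θ = -0.3553
  γ=atan2(-0.4220,0.2019)=-1.1246;  ψ=arccos(-0.7595)=2.4333;  θ2=γ+ψ≈1.3087
arm 3 (φ=240.0°): x'=0.2541, y'=0.0171
  A=-0.1941, B=-0.4220, C=(l²−L²−A²−y'²−z²)/(2L)=-0.1177
  γ=atan2(-0.4220,-0.1941)=-2.0018;  ψ=arccos(-0.2534)=1.8270;  θ3=γ+ψ≈-0.1748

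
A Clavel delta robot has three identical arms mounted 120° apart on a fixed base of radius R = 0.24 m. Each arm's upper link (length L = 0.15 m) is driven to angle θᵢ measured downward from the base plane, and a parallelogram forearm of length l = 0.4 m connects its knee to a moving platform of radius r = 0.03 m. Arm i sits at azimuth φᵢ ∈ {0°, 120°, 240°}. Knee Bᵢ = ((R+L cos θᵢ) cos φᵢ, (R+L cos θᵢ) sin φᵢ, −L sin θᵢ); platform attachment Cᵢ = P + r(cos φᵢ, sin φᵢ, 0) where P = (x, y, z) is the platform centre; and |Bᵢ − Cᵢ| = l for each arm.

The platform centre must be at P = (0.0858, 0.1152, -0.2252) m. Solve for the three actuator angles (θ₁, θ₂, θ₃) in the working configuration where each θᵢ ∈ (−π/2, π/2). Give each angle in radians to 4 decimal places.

θ₁ = -0.3484, θ₂ = 0.0001, θ₃ = 1.3089

φ1=0.0° → target in arm frame (0.0858, 0.1152)
  A cos θ + B sin θ = C:  0.1242·cos θ + -0.2252·sin θ = 0.1936
  θ1 = atan2(B,A) + arccos(C/0.2572) = -0.3484
φ2=120.0° → target in arm frame (0.0569, -0.1319)
  e−x'=0.1531;  (l²−L²−(e−x')²−y'²−z²)/2L = 0.1531
  √(A²+B²)=0.2723;  θ2 = -0.9736+0.9737 ≈ 0.0001
φ3=240.0° → target in arm frame (-0.1427, 0.0167)
  A cos θ + B sin θ = C:  0.3527·cos θ + -0.2252·sin θ = -0.1262
  √(A²+B²)=0.4184;  θ3 = -0.5683+1.8772 ≈ 1.3089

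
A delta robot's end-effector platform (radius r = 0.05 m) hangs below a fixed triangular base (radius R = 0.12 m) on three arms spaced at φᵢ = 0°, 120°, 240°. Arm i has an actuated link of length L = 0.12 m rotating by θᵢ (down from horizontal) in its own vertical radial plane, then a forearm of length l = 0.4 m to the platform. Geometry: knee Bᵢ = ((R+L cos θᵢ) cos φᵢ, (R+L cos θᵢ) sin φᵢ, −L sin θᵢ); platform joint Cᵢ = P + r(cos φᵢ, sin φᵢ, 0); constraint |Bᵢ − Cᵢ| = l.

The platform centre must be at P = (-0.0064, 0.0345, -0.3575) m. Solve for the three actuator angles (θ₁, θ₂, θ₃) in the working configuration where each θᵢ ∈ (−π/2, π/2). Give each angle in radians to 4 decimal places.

θ₁ = 0.0875, θ₂ = -0.0871, θ₃ = 0.1748

rotate P by −φ1: (-0.0064, 0.0345, -0.3575)
  e−x'=0.0764;  (l²−L²−(e−x')²−y'²−z²)/2L = 0.0449
  γ=atan2(-0.3575,0.0764)=-1.3603;  ψ=arccos(0.1227)=1.4478;  θ1=γ+ψ≈0.0875
φ2=120.0° → target in arm frame (0.0331, -0.0117)
  A=0.0369, B=-0.3575, C=(l²−L²−A²−y'²−z²)/(2L)=0.0679
  θ2 = atan2(B,A) + arccos(C/0.3594) = -0.0871
arm 3 (φ=240.0°): x'=-0.0267, y'=-0.0228
  A=0.0967, B=-0.3575, C=(l²−L²−A²−y'²−z²)/(2L)=0.0330
  √(A²+B²)=0.3703;  θ3 = -1.3067+1.4815 ≈ 0.1748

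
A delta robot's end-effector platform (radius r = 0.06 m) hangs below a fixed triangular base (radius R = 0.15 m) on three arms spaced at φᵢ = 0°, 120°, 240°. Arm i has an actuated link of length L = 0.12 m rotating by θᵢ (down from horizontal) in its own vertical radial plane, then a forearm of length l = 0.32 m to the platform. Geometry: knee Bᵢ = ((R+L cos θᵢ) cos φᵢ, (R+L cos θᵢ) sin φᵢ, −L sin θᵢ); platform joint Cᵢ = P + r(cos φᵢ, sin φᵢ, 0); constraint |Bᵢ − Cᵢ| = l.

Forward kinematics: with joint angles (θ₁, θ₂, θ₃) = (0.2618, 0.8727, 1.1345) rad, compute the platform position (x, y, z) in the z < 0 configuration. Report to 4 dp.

(0.0989, 0.0347, -0.3306)

arm 1 at φ=0.0°: ρ1 = 0.2059;  O1 = (0.2059, 0.0000, -0.0311)
φ2=120.0°: virtual centre (-0.0836, 0.1447, -0.0919), radius l
φ3=240.0°: virtual centre (-0.0704, -0.1219, -0.1088), radius l
|O₂|²−|O₁|² = -0.0070;  |O₃|²−|O₁|² = -0.0117
linear system: -0.5790x+0.2895y = -0.0070−-0.1217z; -0.5525x+-0.2437y = -0.0117−-0.1554z
det = 0.3010;  x = 0.0169+-0.2480z,  y = 0.0098+-0.0754z
sphere 1 gives Az²+Bz+C=0 with A=1.0672, B=0.1544, C=-0.0656;  B²−4AC=0.3040;  roots -0.3306, 0.1860;  negative root z = -0.3306
x = 0.0989, y = 0.0347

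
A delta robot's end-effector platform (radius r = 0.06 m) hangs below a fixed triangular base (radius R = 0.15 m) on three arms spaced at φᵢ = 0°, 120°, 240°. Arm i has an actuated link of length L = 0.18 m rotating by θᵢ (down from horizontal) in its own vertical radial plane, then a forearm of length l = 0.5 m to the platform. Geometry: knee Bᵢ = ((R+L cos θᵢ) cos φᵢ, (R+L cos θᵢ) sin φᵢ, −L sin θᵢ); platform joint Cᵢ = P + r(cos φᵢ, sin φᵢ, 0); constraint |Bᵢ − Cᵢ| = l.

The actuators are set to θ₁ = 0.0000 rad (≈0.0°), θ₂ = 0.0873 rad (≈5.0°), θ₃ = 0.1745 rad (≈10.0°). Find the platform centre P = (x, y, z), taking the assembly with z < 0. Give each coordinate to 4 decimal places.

arm 1 at φ=0.0°: (R−r)+L cos θ1 = 0.2700;  S1 = (0.2700, 0.0000, 0.0000)
arm 2 at φ=120.0°: (R−r)+L cos θ2 = 0.2693;  S2 = (-0.1347, 0.2332, -0.0157)
arm 3 at φ=240.0°: (R−r)+L cos θ3 = 0.2673;  S3 = (-0.1336, -0.2315, -0.0313)
|S₂|²−|S₁|² = -0.0001;  |S₃|²−|S₁|² = -0.0005
plane₁₂: -0.8093x+0.4665y+-0.0314z = -0.0001
Cramer: x(z) = 0.0004-0.0582z;  y(z) = 0.0004-0.0336z
into |P−S₁|² = l²: 1.0045z² + 0.0313z + -0.1773 = 0;  Δ = 0.7134;  z = -0.4360 or 0.4048 → z<0 root = -0.4360
x = 0.0257, y = 0.0151

(0.0257, 0.0151, -0.4360)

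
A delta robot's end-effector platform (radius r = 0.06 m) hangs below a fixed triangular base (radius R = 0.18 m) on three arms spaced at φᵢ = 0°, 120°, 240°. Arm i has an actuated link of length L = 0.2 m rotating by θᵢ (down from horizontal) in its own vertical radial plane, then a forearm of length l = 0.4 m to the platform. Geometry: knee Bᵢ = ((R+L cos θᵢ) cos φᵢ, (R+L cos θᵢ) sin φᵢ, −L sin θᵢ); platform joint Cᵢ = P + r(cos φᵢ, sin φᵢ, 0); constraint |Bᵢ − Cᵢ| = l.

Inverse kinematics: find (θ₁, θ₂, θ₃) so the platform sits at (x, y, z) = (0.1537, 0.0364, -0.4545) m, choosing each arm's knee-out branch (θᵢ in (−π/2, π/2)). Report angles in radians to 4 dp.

rotate P by −φ1: (0.1537, 0.0364, -0.4545)
  A cos θ + B sin θ = C:  -0.0337·cos θ + -0.4545·sin θ = -0.2226
  γ=atan2(-0.4545,-0.0337)=-1.6448;  ψ=arccos(-0.4884)=2.0810;  θ1=γ+ψ≈0.4362
arm 2 (φ=120.0°): x'=-0.0453, y'=-0.1513
  e−x'=0.1653;  (l²−L²−(e−x')²−y'²−z²)/2L = -0.3420
  √(A²+B²)=0.4836;  θ2 = -1.2219+2.3562 ≈ 1.1343
arm 3 (φ=240.0°): x'=-0.1084, y'=0.1149
  A cos θ + B sin θ = C:  0.2284·cos θ + -0.4545·sin θ = -0.3798
  γ=atan2(-0.4545,0.2284)=-1.1052;  ψ=arccos(-0.7467)=2.4139;  θ3=γ+ψ≈1.3087

θ₁ = 0.4362, θ₂ = 1.1343, θ₃ = 1.3087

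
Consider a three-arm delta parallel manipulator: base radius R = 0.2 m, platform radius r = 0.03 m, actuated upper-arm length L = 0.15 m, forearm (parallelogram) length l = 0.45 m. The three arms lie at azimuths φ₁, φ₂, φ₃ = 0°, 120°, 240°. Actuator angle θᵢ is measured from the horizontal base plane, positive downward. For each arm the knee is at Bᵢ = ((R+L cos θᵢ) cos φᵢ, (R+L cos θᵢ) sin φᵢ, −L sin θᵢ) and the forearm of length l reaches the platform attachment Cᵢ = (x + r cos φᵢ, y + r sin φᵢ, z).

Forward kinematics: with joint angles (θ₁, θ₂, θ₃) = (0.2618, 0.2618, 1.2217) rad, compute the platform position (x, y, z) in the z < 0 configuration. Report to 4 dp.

φ1=0.0°: virtual centre (0.3149, 0.0000, -0.0388), radius l
φ2=120.0°: virtual centre (-0.1574, 0.2727, -0.0388), radius l
arm 3 at φ=240.0°: ρ3 = 0.2213;  O3 = (-0.1107, -0.1917, -0.1410)
|O₂|²−|O₁|² = 0.0000;  |O₃|²−|O₁|² = -0.0318
plane₁₂: -0.9447x+0.5454y+0.0000z = 0.0000
Cramer: x(z) = 0.0210-0.1348z;  y(z) = 0.0364-0.2335z
quadratic in z: (1.0727)z²+(0.1399)z+(-0.1133)=0, √Δ=0.7111 → z ∈ {-0.3967, 0.2663}; z = -0.3967 (taking z<0)
x = 0.0745, y = 0.1290

(0.0745, 0.1290, -0.3967)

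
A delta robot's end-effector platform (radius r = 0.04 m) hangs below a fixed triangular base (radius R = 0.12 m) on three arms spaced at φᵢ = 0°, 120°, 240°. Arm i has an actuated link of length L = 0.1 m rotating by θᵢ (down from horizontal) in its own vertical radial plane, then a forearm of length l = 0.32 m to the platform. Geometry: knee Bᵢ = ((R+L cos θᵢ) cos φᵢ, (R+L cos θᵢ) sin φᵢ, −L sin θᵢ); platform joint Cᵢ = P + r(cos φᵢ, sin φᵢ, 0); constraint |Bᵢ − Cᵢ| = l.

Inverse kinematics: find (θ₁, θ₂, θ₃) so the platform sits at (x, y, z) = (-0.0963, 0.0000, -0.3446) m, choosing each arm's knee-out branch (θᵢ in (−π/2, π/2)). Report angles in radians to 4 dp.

θ₁ = 1.3087, θ₂ = 0.6110, θ₃ = 0.6110

φ1=0.0° → target in arm frame (-0.0963, 0.0000)
  A cos θ + B sin θ = C:  0.1763·cos θ + -0.3446·sin θ = -0.2872
  θ1 = atan2(B,A) + arccos(C/0.3871) = 1.3087
φ2=120.0° → target in arm frame (0.0481, 0.0834)
  A cos θ + B sin θ = C:  0.0319·cos θ + -0.3446·sin θ = -0.1716
  θ2 = atan2(B,A) + arccos(C/0.3461) = 0.6110
arm 3 (φ=240.0°): x'=0.0482, y'=-0.0834
  A=0.0318, B=-0.3446, C=(l²−L²−A²−y'²−z²)/(2L)=-0.1716
  θ3 = atan2(B,A) + arccos(C/0.3461) = 0.6110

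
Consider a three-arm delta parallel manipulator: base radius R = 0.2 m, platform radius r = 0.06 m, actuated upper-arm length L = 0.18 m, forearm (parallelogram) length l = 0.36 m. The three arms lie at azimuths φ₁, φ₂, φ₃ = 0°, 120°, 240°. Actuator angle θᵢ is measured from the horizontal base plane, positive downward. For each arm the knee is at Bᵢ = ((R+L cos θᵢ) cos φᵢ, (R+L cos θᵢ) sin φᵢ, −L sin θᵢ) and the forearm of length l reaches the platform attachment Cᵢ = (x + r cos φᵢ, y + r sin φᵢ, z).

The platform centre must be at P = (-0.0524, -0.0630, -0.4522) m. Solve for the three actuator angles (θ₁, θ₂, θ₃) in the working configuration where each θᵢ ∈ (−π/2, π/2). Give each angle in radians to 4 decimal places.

θ₁ = 1.3961, θ₂ = 1.3088, θ₃ = 0.8726

φ1=0.0° → target in arm frame (-0.0524, -0.0630)
  A=0.1924, B=-0.4522, C=(l²−L²−A²−y'²−z²)/(2L)=-0.4119
  √(A²+B²)=0.4914;  θ1 = -1.1685+2.5646 ≈ 1.3961
arm 2 (φ=120.0°): x'=-0.0284, y'=0.0769
  A=0.1684, B=-0.4522, C=(l²−L²−A²−y'²−z²)/(2L)=-0.3932
  γ=atan2(-0.4522,0.1684)=-1.2144;  ψ=arccos(-0.8148)=2.5232;  θ2=γ+ψ≈1.3088
φ3=240.0° → target in arm frame (0.0808, -0.0139)
  A=0.0592, B=-0.4522, C=(l²−L²−A²−y'²−z²)/(2L)=-0.3083
  γ=atan2(-0.4522,0.0592)=-1.4405;  ψ=arccos(-0.6760)=2.3131;  θ3=γ+ψ≈0.8726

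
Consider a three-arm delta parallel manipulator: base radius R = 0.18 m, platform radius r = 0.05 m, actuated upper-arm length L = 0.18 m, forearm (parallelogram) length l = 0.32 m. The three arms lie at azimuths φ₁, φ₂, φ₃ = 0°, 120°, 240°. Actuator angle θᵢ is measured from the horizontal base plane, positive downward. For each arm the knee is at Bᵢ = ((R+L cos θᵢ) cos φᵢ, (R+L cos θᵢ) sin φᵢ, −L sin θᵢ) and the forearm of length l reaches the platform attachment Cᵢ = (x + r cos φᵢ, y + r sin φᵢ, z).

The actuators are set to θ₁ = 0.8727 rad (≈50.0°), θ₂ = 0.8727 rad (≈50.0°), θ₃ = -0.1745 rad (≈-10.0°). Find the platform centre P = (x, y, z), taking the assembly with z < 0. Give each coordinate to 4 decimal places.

(-0.0516, -0.0894, -0.2153)

O1 = (0.2457·cos0.0°, 0.2457·sin0.0°, -0.1379) = (0.2457, 0.0000, -0.1379)
O2 = (0.2457·cos120.0°, 0.2457·sin120.0°, -0.1379) = (-0.1228, 0.2128, -0.1379)
O3 = (0.3073·cos240.0°, 0.3073·sin240.0°, 0.0313) = (-0.1536, -0.2661, 0.0313)
|O₂|²−|O₁|² = 0.0000;  |O₃|²−|O₁|² = 0.0160
[-0.7371 0.4256 0.0000]·P = 0.0000;  [-0.7987 -0.5322 0.3383]·P = 0.0160
Cramer: x(z) = -0.0093+0.1966z;  y(z) = -0.0161+0.3406z
sphere 1 gives Az²+Bz+C=0 with A=1.1546, B=0.1645, C=-0.0181;  B²−4AC=0.1107;  roots -0.2153, 0.0728;  negative root z = -0.2153
x = -0.0516, y = -0.0894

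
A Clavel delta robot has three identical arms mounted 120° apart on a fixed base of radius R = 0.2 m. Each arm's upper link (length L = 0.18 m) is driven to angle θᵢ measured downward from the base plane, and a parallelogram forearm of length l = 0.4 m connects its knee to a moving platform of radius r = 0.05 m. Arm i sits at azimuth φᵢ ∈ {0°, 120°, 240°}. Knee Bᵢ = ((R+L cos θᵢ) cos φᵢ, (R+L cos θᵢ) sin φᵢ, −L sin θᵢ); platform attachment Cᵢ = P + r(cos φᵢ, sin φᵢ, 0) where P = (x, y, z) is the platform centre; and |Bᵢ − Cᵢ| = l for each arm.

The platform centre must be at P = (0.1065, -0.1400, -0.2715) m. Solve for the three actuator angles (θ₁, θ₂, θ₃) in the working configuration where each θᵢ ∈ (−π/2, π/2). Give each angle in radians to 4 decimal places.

θ₁ = -0.1745, θ₂ = 1.2218, θ₃ = 0.0877

rotate P by −φ1: (0.1065, -0.1400, -0.2715)
  A cos θ + B sin θ = C:  0.0435·cos θ + -0.2715·sin θ = 0.0900
  γ=atan2(-0.2715,0.0435)=-1.4119;  ψ=arccos(0.3273)=1.2374;  θ1=γ+ψ≈-0.1745
arm 2 (φ=120.0°): x'=-0.1745, y'=-0.0222
  A=0.3245, B=-0.2715, C=(l²−L²−A²−y'²−z²)/(2L)=-0.1442
  γ=atan2(-0.2715,0.3245)=-0.6967;  ψ=arccos(-0.3408)=1.9185;  θ2=γ+ψ≈1.2218
arm 3 (φ=240.0°): x'=0.0680, y'=0.1622
  A cos θ + B sin θ = C:  0.0820·cos θ + -0.2715·sin θ = 0.0579
  γ=atan2(-0.2715,0.0820)=-1.2775;  ψ=arccos(0.2041)=1.3652;  θ3=γ+ψ≈0.0877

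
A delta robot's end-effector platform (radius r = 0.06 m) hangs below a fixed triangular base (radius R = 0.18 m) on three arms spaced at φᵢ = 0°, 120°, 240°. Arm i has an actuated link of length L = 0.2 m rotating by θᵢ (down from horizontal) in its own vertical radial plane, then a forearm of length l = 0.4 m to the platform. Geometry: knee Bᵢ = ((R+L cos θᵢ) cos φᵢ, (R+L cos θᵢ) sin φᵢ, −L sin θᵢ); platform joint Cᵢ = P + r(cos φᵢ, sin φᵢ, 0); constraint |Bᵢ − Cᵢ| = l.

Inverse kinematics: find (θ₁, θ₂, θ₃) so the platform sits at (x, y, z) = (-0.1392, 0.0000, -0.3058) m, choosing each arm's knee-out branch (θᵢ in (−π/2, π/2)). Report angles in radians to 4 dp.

θ₁ = 0.9597, θ₂ = 0.0873, θ₃ = 0.0873

arm 1 (φ=0.0°): x'=-0.1392, y'=0.0000
  e−x'=0.2592;  (l²−L²−(e−x')²−y'²−z²)/2L = -0.1017
  γ=atan2(-0.3058,0.2592)=-0.8677;  ψ=arccos(-0.2538)=1.8274;  θ1=γ+ψ≈0.9597
φ2=120.0° → target in arm frame (0.0696, 0.1206)
  e−x'=0.0504;  (l²−L²−(e−x')²−y'²−z²)/2L = 0.0235
  γ=atan2(-0.3058,0.0504)=-1.4075;  ψ=arccos(0.0759)=1.4948;  θ2=γ+ψ≈0.0873
rotate P by −φ3: (0.0696, -0.1206, -0.3058)
  A=0.0504, B=-0.3058, C=(l²−L²−A²−y'²−z²)/(2L)=0.0235
  √(A²+B²)=0.3099;  θ3 = -1.4075+1.4948 ≈ 0.0873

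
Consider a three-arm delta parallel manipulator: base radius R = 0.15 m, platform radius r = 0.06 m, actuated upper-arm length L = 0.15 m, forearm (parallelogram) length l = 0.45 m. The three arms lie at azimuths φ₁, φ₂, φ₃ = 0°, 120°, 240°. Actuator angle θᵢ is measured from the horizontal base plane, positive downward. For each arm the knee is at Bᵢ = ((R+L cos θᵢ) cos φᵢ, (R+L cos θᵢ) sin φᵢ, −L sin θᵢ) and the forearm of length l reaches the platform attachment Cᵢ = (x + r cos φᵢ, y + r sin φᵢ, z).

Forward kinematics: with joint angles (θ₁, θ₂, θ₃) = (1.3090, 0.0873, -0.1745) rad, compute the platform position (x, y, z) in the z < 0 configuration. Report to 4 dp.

(-0.2624, -0.0347, -0.3646)

φ1=0.0°: virtual centre (0.1288, 0.0000, -0.1449), radius l
φ2=120.0°: virtual centre (-0.1197, 0.2074, -0.0131), radius l
centre 3 = (0.2377·cos240.0°, 0.2377·sin240.0°, 0.0260) = (-0.1189, -0.2059, 0.0260)
eliminate P² terms by subtracting sphere 1 from 2 and 3
linear system: -0.4971x+0.4147y = 0.0199−0.2636z; -0.4954x+-0.4117y = 0.0196−0.3419z
det = 0.4101;  x = -0.0398+0.6104z,  y = 0.0003+0.0959z
quadratic in z: (1.3818)z²+(0.0840)z+(-0.1531)=0, √Δ=0.9236 → z ∈ {-0.3646, 0.3038}; z = -0.3646 (taking z<0)
x = -0.2624, y = -0.0347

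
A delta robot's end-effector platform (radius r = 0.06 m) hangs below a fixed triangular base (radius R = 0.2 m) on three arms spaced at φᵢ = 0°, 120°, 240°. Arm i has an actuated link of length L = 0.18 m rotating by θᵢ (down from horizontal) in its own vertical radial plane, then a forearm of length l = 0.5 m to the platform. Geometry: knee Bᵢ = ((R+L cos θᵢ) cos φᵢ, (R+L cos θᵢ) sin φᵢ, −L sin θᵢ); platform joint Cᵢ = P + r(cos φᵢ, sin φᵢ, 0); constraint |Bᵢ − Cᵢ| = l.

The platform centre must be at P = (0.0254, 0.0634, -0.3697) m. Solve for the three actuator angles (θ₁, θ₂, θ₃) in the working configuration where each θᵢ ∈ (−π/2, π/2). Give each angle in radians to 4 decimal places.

θ₁ = -0.1748, θ₂ = -0.2620, θ₃ = 0.2619

φ1=0.0° → target in arm frame (0.0254, 0.0634)
  e−x'=0.1146;  (l²−L²−(e−x')²−y'²−z²)/2L = 0.1771
  γ=atan2(-0.3697,0.1146)=-1.2702;  ψ=arccos(0.4577)=1.0954;  θ1=γ+ψ≈-0.1748
φ2=120.0° → target in arm frame (0.0422, -0.0537)
  e−x'=0.0978;  (l²−L²−(e−x')²−y'²−z²)/2L = 0.1902
  √(A²+B²)=0.3824;  θ2 = -1.3122+1.0502 ≈ -0.2620
arm 3 (φ=240.0°): x'=-0.0676, y'=-0.0097
  A=0.2076, B=-0.3697, C=(l²−L²−A²−y'²−z²)/(2L)=0.1048
  θ3 = atan2(B,A) + arccos(C/0.4240) = 0.2619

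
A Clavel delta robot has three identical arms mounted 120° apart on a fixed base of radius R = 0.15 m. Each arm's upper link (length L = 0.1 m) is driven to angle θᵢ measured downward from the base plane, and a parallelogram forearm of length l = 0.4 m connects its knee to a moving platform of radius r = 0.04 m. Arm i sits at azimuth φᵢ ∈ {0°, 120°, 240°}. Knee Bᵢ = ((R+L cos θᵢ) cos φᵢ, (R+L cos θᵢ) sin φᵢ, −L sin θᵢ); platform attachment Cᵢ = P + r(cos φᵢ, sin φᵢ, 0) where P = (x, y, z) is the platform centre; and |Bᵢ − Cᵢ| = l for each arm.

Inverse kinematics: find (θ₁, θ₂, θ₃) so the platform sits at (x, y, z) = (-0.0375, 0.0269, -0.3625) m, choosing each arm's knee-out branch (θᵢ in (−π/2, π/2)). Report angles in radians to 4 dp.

φ1=0.0° → target in arm frame (-0.0375, 0.0269)
  A=0.1475, B=-0.3625, C=(l²−L²−A²−y'²−z²)/(2L)=-0.0194
  θ1 = atan2(B,A) + arccos(C/0.3914) = 0.4361
arm 2 (φ=120.0°): x'=0.0420, y'=0.0190
  e−x'=0.0680;  (l²−L²−(e−x')²−y'²−z²)/2L = 0.0681
  θ2 = atan2(B,A) + arccos(C/0.3688) = -0.0003
rotate P by −φ3: (-0.0045, -0.0459, -0.3625)
  e−x'=0.1145;  (l²−L²−(e−x')²−y'²−z²)/2L = 0.0168
  θ3 = atan2(B,A) + arccos(C/0.3802) = 0.2618

θ₁ = 0.4361, θ₂ = -0.0003, θ₃ = 0.2618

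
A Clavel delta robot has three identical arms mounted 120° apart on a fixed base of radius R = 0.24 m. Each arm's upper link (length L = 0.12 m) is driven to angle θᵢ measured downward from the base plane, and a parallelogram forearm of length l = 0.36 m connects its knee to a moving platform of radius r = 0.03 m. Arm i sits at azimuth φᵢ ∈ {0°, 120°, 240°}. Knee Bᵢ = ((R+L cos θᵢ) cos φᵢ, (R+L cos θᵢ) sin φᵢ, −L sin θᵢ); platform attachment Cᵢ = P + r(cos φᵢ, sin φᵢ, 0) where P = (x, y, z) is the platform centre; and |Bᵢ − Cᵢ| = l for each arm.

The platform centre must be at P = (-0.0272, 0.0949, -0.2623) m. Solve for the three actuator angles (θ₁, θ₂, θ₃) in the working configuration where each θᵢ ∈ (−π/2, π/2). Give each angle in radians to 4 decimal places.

φ1=0.0° → target in arm frame (-0.0272, 0.0949)
  e−x'=0.2372;  (l²−L²−(e−x')²−y'²−z²)/2L = -0.0786
  √(A²+B²)=0.3536;  θ1 = -0.8356+1.7950 ≈ 0.9594
rotate P by −φ2: (0.0958, -0.0239, -0.2623)
  A cos θ + B sin θ = C:  0.1142·cos θ + -0.2623·sin θ = 0.1366
  √(A²+B²)=0.2861;  θ2 = -1.1601+1.0730 ≈ -0.0871
φ3=240.0° → target in arm frame (-0.0686, -0.0710)
  e−x'=0.2786;  (l²−L²−(e−x')²−y'²−z²)/2L = -0.1511
  θ3 = atan2(B,A) + arccos(C/0.3826) = 1.2213

θ₁ = 0.9594, θ₂ = -0.0871, θ₃ = 1.2213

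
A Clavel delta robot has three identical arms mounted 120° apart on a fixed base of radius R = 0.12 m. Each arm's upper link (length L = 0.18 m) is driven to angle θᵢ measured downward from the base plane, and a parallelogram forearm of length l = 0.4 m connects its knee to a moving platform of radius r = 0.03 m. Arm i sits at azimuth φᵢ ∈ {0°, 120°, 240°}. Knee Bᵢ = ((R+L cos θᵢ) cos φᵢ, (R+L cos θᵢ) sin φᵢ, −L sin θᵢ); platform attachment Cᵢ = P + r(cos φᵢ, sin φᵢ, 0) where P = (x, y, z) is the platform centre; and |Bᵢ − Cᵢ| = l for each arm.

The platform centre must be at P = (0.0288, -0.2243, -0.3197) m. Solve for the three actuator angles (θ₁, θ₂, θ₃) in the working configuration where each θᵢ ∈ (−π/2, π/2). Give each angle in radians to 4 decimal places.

arm 1 (φ=0.0°): x'=0.0288, y'=-0.2243
  A=0.0612, B=-0.3197, C=(l²−L²−A²−y'²−z²)/(2L)=-0.0796
  θ1 = atan2(B,A) + arccos(C/0.3255) = 0.4363
rotate P by −φ2: (-0.2086, 0.0872, -0.3197)
  A cos θ + B sin θ = C:  0.2986·cos θ + -0.3197·sin θ = -0.1983
  γ=atan2(-0.3197,0.2986)=-0.8194;  ψ=arccos(-0.4534)=2.0413;  θ2=γ+ψ≈1.2219
φ3=240.0° → target in arm frame (0.1798, 0.1371)
  A cos θ + B sin θ = C:  -0.0898·cos θ + -0.3197·sin θ = -0.0041
  √(A²+B²)=0.3321;  θ3 = -1.8448+1.5831 ≈ -0.2616

θ₁ = 0.4363, θ₂ = 1.2219, θ₃ = -0.2616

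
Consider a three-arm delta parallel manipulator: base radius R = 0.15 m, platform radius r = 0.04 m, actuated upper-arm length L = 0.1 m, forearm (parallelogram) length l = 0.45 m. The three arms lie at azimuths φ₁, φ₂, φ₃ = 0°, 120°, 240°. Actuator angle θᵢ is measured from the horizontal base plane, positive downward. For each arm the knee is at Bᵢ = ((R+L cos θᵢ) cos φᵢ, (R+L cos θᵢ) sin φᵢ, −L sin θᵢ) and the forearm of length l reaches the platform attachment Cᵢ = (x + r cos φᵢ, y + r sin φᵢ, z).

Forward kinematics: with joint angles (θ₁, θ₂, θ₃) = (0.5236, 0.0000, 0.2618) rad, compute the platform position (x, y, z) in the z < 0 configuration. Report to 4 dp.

O1 = (0.1966·cos0.0°, 0.1966·sin0.0°, -0.0500) = (0.1966, 0.0000, -0.0500)
φ2=120.0°: virtual centre (-0.1050, 0.1819, 0.0000), radius l
arm 3 at φ=240.0°: (R−r)+L cos θ3 = 0.2066;  O3 = (-0.1033, -0.1789, -0.0259)
|O₂|²−|O₁|² = 0.0029;  |O₃|²−|O₁|² = 0.0022
linear system: -0.6032x+0.3637y = 0.0029−0.1000z; -0.5998x+-0.3578y = 0.0022−0.0482z
det = 0.4340;  x = -0.0043+0.1229z,  y = 0.0010+-0.0712z
sphere 1 gives Az²+Bz+C=0 with A=1.0202, B=0.0505, C=-0.1596;  B²−4AC=0.6540;  roots -0.4211, 0.3716;  negative root z = -0.4211
x = -0.0560, y = 0.0310

(-0.0560, 0.0310, -0.4211)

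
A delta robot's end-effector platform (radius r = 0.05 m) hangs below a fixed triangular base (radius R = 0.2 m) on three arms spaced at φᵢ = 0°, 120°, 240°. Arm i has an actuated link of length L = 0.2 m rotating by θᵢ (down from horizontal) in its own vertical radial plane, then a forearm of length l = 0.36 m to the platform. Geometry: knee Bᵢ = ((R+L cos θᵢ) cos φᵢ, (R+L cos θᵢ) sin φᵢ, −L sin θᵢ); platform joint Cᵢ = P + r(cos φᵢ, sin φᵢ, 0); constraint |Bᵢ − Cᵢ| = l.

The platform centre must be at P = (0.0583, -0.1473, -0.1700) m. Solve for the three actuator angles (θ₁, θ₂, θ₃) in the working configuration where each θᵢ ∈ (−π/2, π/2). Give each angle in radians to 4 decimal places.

θ₁ = 0.0875, θ₂ = 1.3089, θ₃ = -0.3487

arm 1 (φ=0.0°): x'=0.0583, y'=-0.1473
  A cos θ + B sin θ = C:  0.0917·cos θ + -0.1700·sin θ = 0.0765
  √(A²+B²)=0.1932;  θ1 = -1.0761+1.1637 ≈ 0.0875
rotate P by −φ2: (-0.1567, 0.0232, -0.1700)
  A cos θ + B sin θ = C:  0.3067·cos θ + -0.1700·sin θ = -0.0848
  √(A²+B²)=0.3507;  θ2 = -0.5061+1.8150 ≈ 1.3089
arm 3 (φ=240.0°): x'=0.0984, y'=0.1241
  A=0.0516, B=-0.1700, C=(l²−L²−A²−y'²−z²)/(2L)=0.1066
  γ=atan2(-0.1700,0.0516)=-1.2762;  ψ=arccos(0.5999)=0.9274;  θ3=γ+ψ≈-0.3487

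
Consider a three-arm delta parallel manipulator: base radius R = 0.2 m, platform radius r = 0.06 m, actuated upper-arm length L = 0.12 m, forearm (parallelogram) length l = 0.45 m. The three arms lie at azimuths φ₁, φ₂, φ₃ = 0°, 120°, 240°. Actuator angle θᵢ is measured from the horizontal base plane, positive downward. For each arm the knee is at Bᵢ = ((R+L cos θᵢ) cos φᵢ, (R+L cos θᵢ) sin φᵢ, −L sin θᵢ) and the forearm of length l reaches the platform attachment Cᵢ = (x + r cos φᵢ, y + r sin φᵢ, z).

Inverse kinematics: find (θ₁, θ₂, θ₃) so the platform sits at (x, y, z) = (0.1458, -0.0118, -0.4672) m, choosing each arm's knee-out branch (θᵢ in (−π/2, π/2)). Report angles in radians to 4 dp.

θ₁ = 0.2616, θ₂ = 1.3090, θ₃ = 1.2217

rotate P by −φ1: (0.1458, -0.0118, -0.4672)
  A=-0.0058, B=-0.4672, C=(l²−L²−A²−y'²−z²)/(2L)=-0.1265
  γ=atan2(-0.4672,-0.0058)=-1.5832;  ψ=arccos(-0.2706)=1.8449;  θ1=γ+ψ≈0.2616
arm 2 (φ=120.0°): x'=-0.0831, y'=-0.1204
  A=0.2231, B=-0.4672, C=(l²−L²−A²−y'²−z²)/(2L)=-0.3935
  θ2 = atan2(B,A) + arccos(C/0.5177) = 1.3090
φ3=240.0° → target in arm frame (-0.0627, 0.1322)
  A=0.2027, B=-0.4672, C=(l²−L²−A²−y'²−z²)/(2L)=-0.3697
  √(A²+B²)=0.5093;  θ3 = -1.1615+2.3831 ≈ 1.2217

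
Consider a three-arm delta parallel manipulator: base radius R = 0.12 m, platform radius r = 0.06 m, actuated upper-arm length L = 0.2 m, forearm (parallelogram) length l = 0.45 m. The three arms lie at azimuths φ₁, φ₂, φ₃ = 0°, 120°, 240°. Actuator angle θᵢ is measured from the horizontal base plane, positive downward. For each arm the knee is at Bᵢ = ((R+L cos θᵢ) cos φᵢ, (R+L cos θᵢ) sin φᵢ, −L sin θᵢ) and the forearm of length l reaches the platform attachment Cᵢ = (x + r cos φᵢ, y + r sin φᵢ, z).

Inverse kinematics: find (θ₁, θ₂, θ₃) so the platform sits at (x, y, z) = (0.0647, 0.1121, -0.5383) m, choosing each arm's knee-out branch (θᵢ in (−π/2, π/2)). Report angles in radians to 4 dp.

φ1=0.0° → target in arm frame (0.0647, 0.1121)
  A=-0.0047, B=-0.5383, C=(l²−L²−A²−y'²−z²)/(2L)=-0.3496
  θ1 = atan2(B,A) + arccos(C/0.5383) = 0.6982
φ2=120.0° → target in arm frame (0.0647, -0.1121)
  e−x'=-0.0047;  (l²−L²−(e−x')²−y'²−z²)/2L = -0.3496
  θ2 = atan2(B,A) + arccos(C/0.5383) = 0.6981
rotate P by −φ3: (-0.1294, 0.0000, -0.5383)
  A=0.1894, B=-0.5383, C=(l²−L²−A²−y'²−z²)/(2L)=-0.4079
  √(A²+B²)=0.5707;  θ3 = -1.2324+2.3671 ≈ 1.1346

θ₁ = 0.6982, θ₂ = 0.6981, θ₃ = 1.1346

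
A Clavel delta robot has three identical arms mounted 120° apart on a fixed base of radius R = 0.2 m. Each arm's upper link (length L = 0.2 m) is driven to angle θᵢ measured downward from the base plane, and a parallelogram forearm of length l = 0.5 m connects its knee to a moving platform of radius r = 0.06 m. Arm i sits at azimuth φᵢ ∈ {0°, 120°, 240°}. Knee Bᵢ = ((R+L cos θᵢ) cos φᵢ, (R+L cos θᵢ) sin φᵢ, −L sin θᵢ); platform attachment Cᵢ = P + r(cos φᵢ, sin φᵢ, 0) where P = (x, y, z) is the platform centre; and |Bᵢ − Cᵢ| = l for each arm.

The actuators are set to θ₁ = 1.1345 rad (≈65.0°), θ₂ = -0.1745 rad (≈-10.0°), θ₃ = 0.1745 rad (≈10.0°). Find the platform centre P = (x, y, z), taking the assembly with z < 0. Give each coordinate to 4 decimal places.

φ1=0.0°: virtual centre (0.2245, 0.0000, -0.1813), radius l
centre 2 = (0.3370·cos120.0°, 0.3370·sin120.0°, 0.0347) = (-0.1685, 0.2918, 0.0347)
arm 3 at φ=240.0°: e+L cos θ3 = 0.3370;  centre 3 = (-0.1685, -0.2918, -0.0347)
|centre ₂|²−|centre ₁|² = 0.0315;  |centre ₃|²−|centre ₁|² = 0.0315
linear system: -0.7860x+0.5836y = 0.0315−0.4320z; -0.7860x+-0.5836y = 0.0315−0.2931z
Cramer: x(z) = -0.0401+0.4612z;  y(z) = 0.0000-0.1190z
into |P−centre ₁|² = l²: 1.2269z² + 0.1185z + -0.1471 = 0;  Δ = 0.7362;  z = -0.3979 or 0.3014 → z<0 root = -0.3979
x = -0.2236, y = 0.0474

(-0.2236, 0.0474, -0.3979)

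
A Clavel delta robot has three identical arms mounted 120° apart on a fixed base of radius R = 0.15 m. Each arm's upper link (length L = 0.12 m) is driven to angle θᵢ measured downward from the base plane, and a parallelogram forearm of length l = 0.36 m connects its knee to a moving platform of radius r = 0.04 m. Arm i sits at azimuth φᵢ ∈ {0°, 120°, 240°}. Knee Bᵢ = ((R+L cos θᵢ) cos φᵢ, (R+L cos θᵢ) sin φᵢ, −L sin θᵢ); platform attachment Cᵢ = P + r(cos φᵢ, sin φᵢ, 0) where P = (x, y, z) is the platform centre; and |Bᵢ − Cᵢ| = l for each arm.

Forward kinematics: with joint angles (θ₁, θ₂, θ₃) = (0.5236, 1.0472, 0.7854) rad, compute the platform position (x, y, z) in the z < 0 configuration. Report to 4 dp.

arm 1 at φ=0.0°: e+L cos θ1 = 0.2139;  S1 = (0.2139, 0.0000, -0.0600)
S2 = (0.1700·cos120.0°, 0.1700·sin120.0°, -0.1039) = (-0.0850, 0.1472, -0.1039)
S3 = (0.1949·cos240.0°, 0.1949·sin240.0°, -0.0849) = (-0.0974, -0.1687, -0.0849)
subtract pairs → two planes through P
plane₁₂: -0.5978x+0.2944y+-0.0878z = -0.0097
Cramer: x(z) = 0.0117-0.1150z;  y(z) = -0.0091+0.0649z
into |P−S₁|² = l²: 1.0174z² + 0.1653z + -0.0850 = 0;  Δ = 0.3733;  z = -0.3815 or 0.2190 → z<0 root = -0.3815
x = 0.0555, y = -0.0339

(0.0555, -0.0339, -0.3815)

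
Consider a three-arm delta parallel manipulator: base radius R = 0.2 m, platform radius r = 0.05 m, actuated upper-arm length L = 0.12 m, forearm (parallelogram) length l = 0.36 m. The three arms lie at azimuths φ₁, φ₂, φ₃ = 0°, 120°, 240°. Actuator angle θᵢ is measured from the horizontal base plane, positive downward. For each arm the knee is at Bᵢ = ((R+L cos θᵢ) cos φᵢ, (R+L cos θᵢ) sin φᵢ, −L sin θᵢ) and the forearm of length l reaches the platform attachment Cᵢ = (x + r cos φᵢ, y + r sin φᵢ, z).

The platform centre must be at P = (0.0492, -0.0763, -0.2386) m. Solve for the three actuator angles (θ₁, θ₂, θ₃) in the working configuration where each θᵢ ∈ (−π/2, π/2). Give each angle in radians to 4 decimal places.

θ₁ = -0.3484, θ₂ = 0.7857, θ₃ = -0.2616

φ1=0.0° → target in arm frame (0.0492, -0.0763)
  A cos θ + B sin θ = C:  0.1008·cos θ + -0.2386·sin θ = 0.1762
  √(A²+B²)=0.2590;  θ1 = -1.1711+0.8227 ≈ -0.3484
rotate P by −φ2: (-0.0907, -0.0045, -0.2386)
  A cos θ + B sin θ = C:  0.2407·cos θ + -0.2386·sin θ = 0.0014
  √(A²+B²)=0.3389;  θ2 = -0.7811+1.5668 ≈ 0.7857
φ3=240.0° → target in arm frame (0.0415, 0.0808)
  e−x'=0.1085;  (l²−L²−(e−x')²−y'²−z²)/2L = 0.1665
  √(A²+B²)=0.2621;  θ3 = -1.1439+0.8823 ≈ -0.2616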